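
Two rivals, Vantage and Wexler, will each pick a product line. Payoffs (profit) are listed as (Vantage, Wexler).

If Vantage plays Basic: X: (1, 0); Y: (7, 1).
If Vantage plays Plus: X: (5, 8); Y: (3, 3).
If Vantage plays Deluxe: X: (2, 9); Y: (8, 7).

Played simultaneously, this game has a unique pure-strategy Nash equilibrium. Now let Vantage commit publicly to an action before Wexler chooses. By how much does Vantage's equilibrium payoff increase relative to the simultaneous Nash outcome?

Wexler best-responds to each possible Vantage move:
- Basic: BR = Y, leader payoff 7.
- Plus: BR = X, leader payoff 5.
- Deluxe: BR = X, leader payoff 2.
Among 7, 5, 2, the best is 7 at Basic. Subgame-perfect outcome: (Basic, Y) with payoffs (7, 1).
Under simultaneous play:
Vantage's best replies: X→Plus; Y→Deluxe.
Wexler's best replies: Basic→Y; Plus→X; Deluxe→X.
The unique mutual best reply is (Plus, X), giving (5, 8).
Vantage's commitment gain: 7 − 5 = 2.

2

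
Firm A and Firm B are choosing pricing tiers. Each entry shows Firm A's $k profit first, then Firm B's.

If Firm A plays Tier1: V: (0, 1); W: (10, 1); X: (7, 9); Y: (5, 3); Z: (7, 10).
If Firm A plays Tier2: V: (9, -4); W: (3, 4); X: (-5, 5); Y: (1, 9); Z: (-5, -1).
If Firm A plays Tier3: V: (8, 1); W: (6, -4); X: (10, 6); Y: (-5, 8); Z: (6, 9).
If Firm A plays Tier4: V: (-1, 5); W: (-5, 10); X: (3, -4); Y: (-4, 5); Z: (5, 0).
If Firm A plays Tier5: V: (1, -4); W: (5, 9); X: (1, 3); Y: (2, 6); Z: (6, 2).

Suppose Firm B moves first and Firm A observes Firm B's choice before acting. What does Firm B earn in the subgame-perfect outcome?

Solve by backward induction (Firm B leads).
- V: Firm A compares 0, 9, 8, -1, 1 and picks Tier2; Firm B would get -4.
- W: Firm A compares 10, 3, 6, -5, 5 and picks Tier1; Firm B would get 1.
- X: Firm A compares 7, -5, 10, 3, 1 and picks Tier3; Firm B would get 6.
- Y: Firm A compares 5, 1, -5, -4, 2 and picks Tier1; Firm B would get 3.
- Z: Firm A compares 7, -5, 6, 5, 6 and picks Tier1; Firm B would get 10.
Maximizing over -4, 1, 6, 3, 10, Firm B chooses Z. Subgame-perfect outcome: (Tier1, Z) with payoffs (7, 10).

10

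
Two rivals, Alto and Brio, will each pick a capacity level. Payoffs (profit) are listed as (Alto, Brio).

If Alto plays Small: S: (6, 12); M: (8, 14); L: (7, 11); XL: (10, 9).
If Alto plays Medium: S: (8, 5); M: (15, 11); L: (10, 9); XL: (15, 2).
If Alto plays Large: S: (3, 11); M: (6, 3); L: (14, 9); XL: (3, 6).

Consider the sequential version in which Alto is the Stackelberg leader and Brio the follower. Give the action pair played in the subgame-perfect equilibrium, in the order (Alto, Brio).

(Medium, M)

Solve by backward induction (Alto leads).
- Small: Brio compares 12, 14, 11, 9 and picks M; Alto would get 8.
- Medium: Brio compares 5, 11, 9, 2 and picks M; Alto would get 15.
- Large: Brio compares 11, 3, 9, 6 and picks S; Alto would get 3.
Maximizing over 8, 15, 3, Alto chooses Medium. Subgame-perfect outcome: (Medium, M) with payoffs (15, 11).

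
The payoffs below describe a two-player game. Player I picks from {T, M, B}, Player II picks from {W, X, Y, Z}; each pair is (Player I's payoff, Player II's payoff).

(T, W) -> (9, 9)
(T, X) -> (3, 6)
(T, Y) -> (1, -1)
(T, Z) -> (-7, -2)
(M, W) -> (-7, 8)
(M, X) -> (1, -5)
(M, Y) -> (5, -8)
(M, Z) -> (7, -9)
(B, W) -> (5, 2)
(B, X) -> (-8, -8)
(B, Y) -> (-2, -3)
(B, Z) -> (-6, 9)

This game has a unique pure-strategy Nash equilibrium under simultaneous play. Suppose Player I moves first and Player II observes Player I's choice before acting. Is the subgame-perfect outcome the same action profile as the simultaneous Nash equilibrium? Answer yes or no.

Backward induction with Player I moving first.
- T: Player II compares 9, 6, -1, -2 and picks W; Player I would get 9.
- M: Player II compares 8, -5, -8, -9 and picks W; Player I would get -7.
- B: Player II compares 2, -8, -3, 9 and picks Z; Player I would get -6.
Player I's induced payoffs are 9, -7, -6, so Player I commits to T. Subgame-perfect outcome: (T, W) with payoffs (9, 9).
For the simultaneous game, intersect best replies.
Player I's best replies: W→T; X→T; Y→M; Z→M.
Player II's best replies: T→W; M→W; B→Z.
Only (T, W) has each player best-responding; Nash payoffs (9, 9).
Sequential outcome (T, W) coincides with the Nash profile (T, W).

yes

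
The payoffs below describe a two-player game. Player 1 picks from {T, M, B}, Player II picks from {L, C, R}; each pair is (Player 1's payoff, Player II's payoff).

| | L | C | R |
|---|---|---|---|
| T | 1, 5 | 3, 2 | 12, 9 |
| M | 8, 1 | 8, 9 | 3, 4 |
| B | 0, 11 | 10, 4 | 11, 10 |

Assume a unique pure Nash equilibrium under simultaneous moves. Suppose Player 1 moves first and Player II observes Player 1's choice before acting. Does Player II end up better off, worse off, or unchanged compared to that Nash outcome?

unchanged

Player II best-responds to each possible Player 1 move:
- T: BR = R, leader payoff 12.
- M: BR = C, leader payoff 8.
- B: BR = L, leader payoff 0.
Among 12, 8, 0, the best is 12 at T. Subgame-perfect outcome: (T, R) with payoffs (12, 9).
Under simultaneous play:
Player 1's best replies: L→M; C→B; R→T.
Player II's best replies: T→R; M→C; B→L.
The unique mutual best reply is (T, R), giving (12, 9).
Player II earns 9 sequentially versus 9 at the Nash outcome: unchanged.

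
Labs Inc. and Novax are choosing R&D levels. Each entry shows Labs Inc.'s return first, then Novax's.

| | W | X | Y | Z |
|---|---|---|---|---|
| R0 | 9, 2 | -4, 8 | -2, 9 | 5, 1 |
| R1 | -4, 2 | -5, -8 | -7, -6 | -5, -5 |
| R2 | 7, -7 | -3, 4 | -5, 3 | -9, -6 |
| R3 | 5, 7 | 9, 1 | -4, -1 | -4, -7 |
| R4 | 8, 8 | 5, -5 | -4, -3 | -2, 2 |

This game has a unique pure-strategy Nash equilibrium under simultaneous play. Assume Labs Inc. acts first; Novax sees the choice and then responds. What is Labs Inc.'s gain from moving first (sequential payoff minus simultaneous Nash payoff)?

10

Solve by backward induction (Labs Inc. leads).
- R0 → Novax plays Y (best of 2, 8, 9, 1); Labs Inc. gets -2.
- R1 → Novax plays W (best of 2, -8, -6, -5); Labs Inc. gets -4.
- R2 → Novax plays X (best of -7, 4, 3, -6); Labs Inc. gets -3.
- R3 → Novax plays W (best of 7, 1, -1, -7); Labs Inc. gets 5.
- R4 → Novax plays W (best of 8, -5, -3, 2); Labs Inc. gets 8.
Maximizing over -2, -4, -3, 5, 8, Labs Inc. chooses R4. Subgame-perfect outcome: (R4, W) with payoffs (8, 8).
For the simultaneous game, intersect best replies.
Labs Inc.'s best replies: W→R0; X→R3; Y→R0; Z→R0.
Novax's best replies: R0→Y; R1→W; R2→X; R3→W; R4→W.
The unique mutual best reply is (R0, Y), giving (-2, 9).
Labs Inc.'s commitment gain: 8 − -2 = 10.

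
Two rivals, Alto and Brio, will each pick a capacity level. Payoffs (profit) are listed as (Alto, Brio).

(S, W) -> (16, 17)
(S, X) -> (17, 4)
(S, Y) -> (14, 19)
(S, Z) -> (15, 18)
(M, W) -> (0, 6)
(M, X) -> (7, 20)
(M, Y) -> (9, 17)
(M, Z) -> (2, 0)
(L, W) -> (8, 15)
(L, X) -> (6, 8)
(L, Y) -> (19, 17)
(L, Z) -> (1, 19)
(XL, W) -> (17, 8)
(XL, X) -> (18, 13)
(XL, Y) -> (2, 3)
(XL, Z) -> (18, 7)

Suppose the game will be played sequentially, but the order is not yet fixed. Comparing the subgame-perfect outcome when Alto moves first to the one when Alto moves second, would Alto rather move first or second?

second

If Alto leads: Brio's best replies are S→Y, M→X, L→Z, XL→X; Alto's induced payoffs 14, 7, 1, 18; outcome (XL, X), payoffs (18, 13).
If Brio leads: Alto's best replies are W→XL, X→XL, Y→L, Z→XL; Brio's induced payoffs 8, 13, 17, 7; outcome (L, Y), payoffs (19, 17).
Alto gets 18 moving first and 19 moving second, so Alto prefers to move second.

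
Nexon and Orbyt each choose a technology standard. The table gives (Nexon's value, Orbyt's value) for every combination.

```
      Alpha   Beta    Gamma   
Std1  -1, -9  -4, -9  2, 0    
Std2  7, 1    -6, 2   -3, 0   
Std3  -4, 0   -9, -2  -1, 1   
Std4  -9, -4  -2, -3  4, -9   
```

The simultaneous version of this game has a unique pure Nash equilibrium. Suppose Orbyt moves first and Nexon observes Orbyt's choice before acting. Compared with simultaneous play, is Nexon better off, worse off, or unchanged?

better off

Work backward from Nexon's decision.
- Alpha: Nexon compares -1, 7, -4, -9 and picks Std2; Orbyt would get 1.
- Beta: Nexon compares -4, -6, -9, -2 and picks Std4; Orbyt would get -3.
- Gamma: Nexon compares 2, -3, -1, 4 and picks Std4; Orbyt would get -9.
Orbyt's induced payoffs are 1, -3, -9, so Orbyt commits to Alpha. Subgame-perfect outcome: (Std2, Alpha) with payoffs (7, 1).
For the simultaneous game, intersect best replies.
Nexon's best replies: Alpha→Std2; Beta→Std4; Gamma→Std4.
Orbyt's best replies: Std1→Gamma; Std2→Beta; Std3→Gamma; Std4→Beta.
The unique mutual best reply is (Std4, Beta), giving (-2, -3).
Nexon earns 7 sequentially versus -2 at the Nash outcome: better off.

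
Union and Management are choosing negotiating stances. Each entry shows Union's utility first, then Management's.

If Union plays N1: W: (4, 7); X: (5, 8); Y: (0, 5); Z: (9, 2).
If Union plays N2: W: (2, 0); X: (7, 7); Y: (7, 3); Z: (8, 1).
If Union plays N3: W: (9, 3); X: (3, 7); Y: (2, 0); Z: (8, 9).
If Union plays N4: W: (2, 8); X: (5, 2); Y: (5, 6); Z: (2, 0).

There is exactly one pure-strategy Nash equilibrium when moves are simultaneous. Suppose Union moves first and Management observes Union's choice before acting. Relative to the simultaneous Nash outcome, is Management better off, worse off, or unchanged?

Backward induction with Union moving first.
- N1: BR = X, leader payoff 5.
- N2: BR = X, leader payoff 7.
- N3: BR = Z, leader payoff 8.
- N4: BR = W, leader payoff 2.
Among 5, 7, 8, 2, the best is 8 at N3. Subgame-perfect outcome: (N3, Z) with payoffs (8, 9).
Now find the simultaneous Nash equilibrium.
Union's best replies: W→N3; X→N2; Y→N2; Z→N1.
Management's best replies: N1→X; N2→X; N3→Z; N4→W.
Only (N2, X) has each player best-responding; Nash payoffs (7, 7).
Management earns 9 sequentially versus 7 at the Nash outcome: better off.

better off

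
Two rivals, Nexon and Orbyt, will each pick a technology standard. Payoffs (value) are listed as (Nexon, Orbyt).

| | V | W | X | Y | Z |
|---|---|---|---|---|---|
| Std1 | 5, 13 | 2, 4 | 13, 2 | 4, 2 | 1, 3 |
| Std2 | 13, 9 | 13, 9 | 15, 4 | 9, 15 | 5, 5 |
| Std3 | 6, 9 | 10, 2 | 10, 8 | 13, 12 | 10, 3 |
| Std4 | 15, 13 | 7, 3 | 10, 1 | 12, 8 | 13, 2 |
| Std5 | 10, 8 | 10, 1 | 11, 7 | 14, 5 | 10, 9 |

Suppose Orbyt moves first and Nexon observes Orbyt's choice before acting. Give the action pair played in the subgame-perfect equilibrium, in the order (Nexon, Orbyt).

(Std4, V)

Solve by backward induction (Orbyt leads).
- V: BR = Std4, leader payoff 13.
- W: BR = Std2, leader payoff 9.
- X: BR = Std2, leader payoff 4.
- Y: BR = Std5, leader payoff 5.
- Z: BR = Std4, leader payoff 2.
Maximizing over 13, 9, 4, 5, 2, Orbyt chooses V. Subgame-perfect outcome: (Std4, V) with payoffs (15, 13).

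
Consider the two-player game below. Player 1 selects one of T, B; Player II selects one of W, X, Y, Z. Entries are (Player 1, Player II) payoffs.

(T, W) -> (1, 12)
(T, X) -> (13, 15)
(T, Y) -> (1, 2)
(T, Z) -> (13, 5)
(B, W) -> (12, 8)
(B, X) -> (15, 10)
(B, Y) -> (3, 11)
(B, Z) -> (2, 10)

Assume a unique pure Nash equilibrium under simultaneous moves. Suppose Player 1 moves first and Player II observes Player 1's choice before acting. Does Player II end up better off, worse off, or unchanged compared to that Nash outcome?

Solve by backward induction (Player 1 leads).
- T: BR = X, leader payoff 13.
- B: BR = Y, leader payoff 3.
Player 1's induced payoffs are 13, 3, so Player 1 commits to T. Subgame-perfect outcome: (T, X) with payoffs (13, 15).
For the simultaneous game, intersect best replies.
Player 1's best replies: W→B; X→B; Y→B; Z→T.
Player II's best replies: T→X; B→Y.
Only (B, Y) has each player best-responding; Nash payoffs (3, 11).
Player II earns 15 sequentially versus 11 at the Nash outcome: better off.

better off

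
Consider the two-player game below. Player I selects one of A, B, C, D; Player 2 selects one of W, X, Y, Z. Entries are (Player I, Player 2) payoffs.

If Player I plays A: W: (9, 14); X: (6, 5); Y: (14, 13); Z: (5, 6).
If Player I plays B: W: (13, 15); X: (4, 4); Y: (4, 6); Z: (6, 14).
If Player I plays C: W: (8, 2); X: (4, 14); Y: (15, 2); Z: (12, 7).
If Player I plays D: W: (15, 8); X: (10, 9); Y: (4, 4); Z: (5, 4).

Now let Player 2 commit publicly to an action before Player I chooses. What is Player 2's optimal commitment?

X

Work backward from Player I's decision.
- W: Player I compares 9, 13, 8, 15 and picks D; Player 2 would get 8.
- X: Player I compares 6, 4, 4, 10 and picks D; Player 2 would get 9.
- Y: Player I compares 14, 4, 15, 4 and picks C; Player 2 would get 2.
- Z: Player I compares 5, 6, 12, 5 and picks C; Player 2 would get 7.
Among 8, 9, 2, 7, the best is 9 at X. Subgame-perfect outcome: (D, X) with payoffs (10, 9).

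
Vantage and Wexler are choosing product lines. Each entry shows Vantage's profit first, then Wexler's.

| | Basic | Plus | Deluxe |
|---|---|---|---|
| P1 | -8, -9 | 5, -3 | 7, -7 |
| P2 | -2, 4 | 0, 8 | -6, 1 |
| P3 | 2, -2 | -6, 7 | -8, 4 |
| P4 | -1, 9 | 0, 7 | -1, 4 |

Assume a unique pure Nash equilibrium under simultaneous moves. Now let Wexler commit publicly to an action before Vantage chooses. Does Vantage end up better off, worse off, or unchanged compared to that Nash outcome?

worse off

Work backward from Vantage's decision.
- Basic: BR = P3, leader payoff -2.
- Plus: BR = P1, leader payoff -3.
- Deluxe: BR = P1, leader payoff -7.
Maximizing over -2, -3, -7, Wexler chooses Basic. Subgame-perfect outcome: (P3, Basic) with payoffs (2, -2).
Under simultaneous play:
Vantage's best replies: Basic→P3; Plus→P1; Deluxe→P1.
Wexler's best replies: P1→Plus; P2→Plus; P3→Plus; P4→Basic.
The unique mutual best reply is (P1, Plus), giving (5, -3).
Vantage earns 2 sequentially versus 5 at the Nash outcome: worse off.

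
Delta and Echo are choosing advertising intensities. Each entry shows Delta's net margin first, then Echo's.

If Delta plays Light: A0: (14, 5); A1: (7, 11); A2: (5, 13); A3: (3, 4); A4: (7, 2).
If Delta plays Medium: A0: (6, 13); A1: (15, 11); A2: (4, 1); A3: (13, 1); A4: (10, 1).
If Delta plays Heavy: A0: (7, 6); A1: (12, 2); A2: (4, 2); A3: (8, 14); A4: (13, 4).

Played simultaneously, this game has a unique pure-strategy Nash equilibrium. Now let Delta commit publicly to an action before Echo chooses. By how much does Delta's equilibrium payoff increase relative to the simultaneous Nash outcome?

Echo best-responds to each possible Delta move:
- Light → Echo plays A2 (best of 5, 11, 13, 4, 2); Delta gets 5.
- Medium → Echo plays A0 (best of 13, 11, 1, 1, 1); Delta gets 6.
- Heavy → Echo plays A3 (best of 6, 2, 2, 14, 4); Delta gets 8.
Maximizing over 5, 6, 8, Delta chooses Heavy. Subgame-perfect outcome: (Heavy, A3) with payoffs (8, 14).
Under simultaneous play:
Delta's best replies: A0→Light; A1→Medium; A2→Light; A3→Medium; A4→Heavy.
Echo's best replies: Light→A2; Medium→A0; Heavy→A3.
Only (Light, A2) has each player best-responding; Nash payoffs (5, 13).
Delta's commitment gain: 8 − 5 = 3.

3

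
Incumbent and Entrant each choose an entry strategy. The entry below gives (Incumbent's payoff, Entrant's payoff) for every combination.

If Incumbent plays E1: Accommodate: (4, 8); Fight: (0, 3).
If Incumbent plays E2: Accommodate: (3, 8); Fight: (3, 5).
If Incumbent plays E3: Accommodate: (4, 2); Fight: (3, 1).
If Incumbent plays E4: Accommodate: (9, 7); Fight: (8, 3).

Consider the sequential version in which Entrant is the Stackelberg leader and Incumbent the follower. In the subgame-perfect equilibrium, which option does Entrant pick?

Work backward from Incumbent's decision.
- Accommodate: Incumbent compares 4, 3, 4, 9 and picks E4; Entrant would get 7.
- Fight: Incumbent compares 0, 3, 3, 8 and picks E4; Entrant would get 3.
Among 7, 3, the best is 7 at Accommodate. Subgame-perfect outcome: (E4, Accommodate) with payoffs (9, 7).

Accommodate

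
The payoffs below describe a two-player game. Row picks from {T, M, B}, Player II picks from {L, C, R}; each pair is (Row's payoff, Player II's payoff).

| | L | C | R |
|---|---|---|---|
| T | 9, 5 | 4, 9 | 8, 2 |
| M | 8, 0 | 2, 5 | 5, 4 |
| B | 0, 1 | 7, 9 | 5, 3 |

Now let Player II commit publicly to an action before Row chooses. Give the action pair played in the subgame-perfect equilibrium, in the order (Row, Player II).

(B, C)

Solve by backward induction (Player II leads).
- L: Row compares 9, 8, 0 and picks T; Player II would get 5.
- C: Row compares 4, 2, 7 and picks B; Player II would get 9.
- R: Row compares 8, 5, 5 and picks T; Player II would get 2.
Player II's induced payoffs are 5, 9, 2, so Player II commits to C. Subgame-perfect outcome: (B, C) with payoffs (7, 9).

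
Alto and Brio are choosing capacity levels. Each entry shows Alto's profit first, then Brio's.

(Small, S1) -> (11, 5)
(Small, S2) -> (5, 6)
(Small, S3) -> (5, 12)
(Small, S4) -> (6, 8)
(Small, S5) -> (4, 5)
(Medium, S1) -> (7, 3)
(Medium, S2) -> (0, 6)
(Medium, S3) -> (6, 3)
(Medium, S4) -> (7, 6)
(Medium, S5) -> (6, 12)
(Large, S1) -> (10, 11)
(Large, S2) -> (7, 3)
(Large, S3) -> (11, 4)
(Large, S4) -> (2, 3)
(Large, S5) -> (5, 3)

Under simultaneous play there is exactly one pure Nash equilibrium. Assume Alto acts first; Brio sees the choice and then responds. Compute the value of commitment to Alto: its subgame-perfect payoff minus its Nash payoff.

Work backward from Brio's decision.
- Small: Brio compares 5, 6, 12, 8, 5 and picks S3; Alto would get 5.
- Medium: Brio compares 3, 6, 3, 6, 12 and picks S5; Alto would get 6.
- Large: Brio compares 11, 3, 4, 3, 3 and picks S1; Alto would get 10.
Maximizing over 5, 6, 10, Alto chooses Large. Subgame-perfect outcome: (Large, S1) with payoffs (10, 11).
Now find the simultaneous Nash equilibrium.
Alto's best replies: S1→Small; S2→Large; S3→Large; S4→Medium; S5→Medium.
Brio's best replies: Small→S3; Medium→S5; Large→S1.
The unique mutual best reply is (Medium, S5), giving (6, 12).
Alto's commitment gain: 10 − 6 = 4.

4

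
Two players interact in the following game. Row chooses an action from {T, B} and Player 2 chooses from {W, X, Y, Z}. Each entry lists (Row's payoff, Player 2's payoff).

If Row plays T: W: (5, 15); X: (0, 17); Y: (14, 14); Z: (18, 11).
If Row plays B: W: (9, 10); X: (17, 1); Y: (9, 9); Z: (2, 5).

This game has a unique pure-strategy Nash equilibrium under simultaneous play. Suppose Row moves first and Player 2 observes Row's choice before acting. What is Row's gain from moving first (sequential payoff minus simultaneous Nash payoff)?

Backward induction with Row moving first.
- T → Player 2 plays X (best of 15, 17, 14, 11); Row gets 0.
- B → Player 2 plays W (best of 10, 1, 9, 5); Row gets 9.
Maximizing over 0, 9, Row chooses B. Subgame-perfect outcome: (B, W) with payoffs (9, 10).
For the simultaneous game, intersect best replies.
Row's best replies: W→B; X→B; Y→T; Z→T.
Player 2's best replies: T→X; B→W.
The unique mutual best reply is (B, W), giving (9, 10).
Row's commitment gain: 9 − 9 = 0.

0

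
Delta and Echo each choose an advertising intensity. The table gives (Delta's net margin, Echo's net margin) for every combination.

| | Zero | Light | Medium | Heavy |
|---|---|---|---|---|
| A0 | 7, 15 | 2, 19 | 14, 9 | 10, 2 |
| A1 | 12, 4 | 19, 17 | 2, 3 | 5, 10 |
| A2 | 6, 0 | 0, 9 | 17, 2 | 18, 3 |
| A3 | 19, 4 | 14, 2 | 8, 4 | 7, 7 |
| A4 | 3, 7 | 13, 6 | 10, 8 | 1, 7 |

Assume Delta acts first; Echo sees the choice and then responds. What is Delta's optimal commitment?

A1

Backward induction with Delta moving first.
- A0: BR = Light, leader payoff 2.
- A1: BR = Light, leader payoff 19.
- A2: BR = Light, leader payoff 0.
- A3: BR = Heavy, leader payoff 7.
- A4: BR = Medium, leader payoff 10.
Maximizing over 2, 19, 0, 7, 10, Delta chooses A1. Subgame-perfect outcome: (A1, Light) with payoffs (19, 17).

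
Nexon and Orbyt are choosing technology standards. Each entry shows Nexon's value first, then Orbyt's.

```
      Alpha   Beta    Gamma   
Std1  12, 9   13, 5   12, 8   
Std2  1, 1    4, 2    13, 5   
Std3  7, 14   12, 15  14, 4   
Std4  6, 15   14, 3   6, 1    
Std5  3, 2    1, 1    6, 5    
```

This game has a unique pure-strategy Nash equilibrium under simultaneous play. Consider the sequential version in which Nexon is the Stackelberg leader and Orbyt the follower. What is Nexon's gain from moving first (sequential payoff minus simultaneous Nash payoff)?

Solve by backward induction (Nexon leads).
- Std1: BR = Alpha, leader payoff 12.
- Std2: BR = Gamma, leader payoff 13.
- Std3: BR = Beta, leader payoff 12.
- Std4: BR = Alpha, leader payoff 6.
- Std5: BR = Gamma, leader payoff 6.
Nexon's induced payoffs are 12, 13, 12, 6, 6, so Nexon commits to Std2. Subgame-perfect outcome: (Std2, Gamma) with payoffs (13, 5).
Under simultaneous play:
Nexon's best replies: Alpha→Std1; Beta→Std4; Gamma→Std3.
Orbyt's best replies: Std1→Alpha; Std2→Gamma; Std3→Beta; Std4→Alpha; Std5→Gamma.
Only (Std1, Alpha) has each player best-responding; Nash payoffs (12, 9).
Nexon's commitment gain: 13 − 12 = 1.

1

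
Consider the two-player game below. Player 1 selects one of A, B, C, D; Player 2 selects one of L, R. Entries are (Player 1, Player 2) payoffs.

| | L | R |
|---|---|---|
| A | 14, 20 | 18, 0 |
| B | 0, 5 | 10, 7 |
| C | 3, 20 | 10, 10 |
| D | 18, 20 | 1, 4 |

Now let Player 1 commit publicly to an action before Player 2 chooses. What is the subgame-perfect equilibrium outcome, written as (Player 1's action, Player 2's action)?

Backward induction with Player 1 moving first.
- A: BR = L, leader payoff 14.
- B: BR = R, leader payoff 10.
- C: BR = L, leader payoff 3.
- D: BR = L, leader payoff 18.
Player 1's induced payoffs are 14, 10, 3, 18, so Player 1 commits to D. Subgame-perfect outcome: (D, L) with payoffs (18, 20).

(D, L)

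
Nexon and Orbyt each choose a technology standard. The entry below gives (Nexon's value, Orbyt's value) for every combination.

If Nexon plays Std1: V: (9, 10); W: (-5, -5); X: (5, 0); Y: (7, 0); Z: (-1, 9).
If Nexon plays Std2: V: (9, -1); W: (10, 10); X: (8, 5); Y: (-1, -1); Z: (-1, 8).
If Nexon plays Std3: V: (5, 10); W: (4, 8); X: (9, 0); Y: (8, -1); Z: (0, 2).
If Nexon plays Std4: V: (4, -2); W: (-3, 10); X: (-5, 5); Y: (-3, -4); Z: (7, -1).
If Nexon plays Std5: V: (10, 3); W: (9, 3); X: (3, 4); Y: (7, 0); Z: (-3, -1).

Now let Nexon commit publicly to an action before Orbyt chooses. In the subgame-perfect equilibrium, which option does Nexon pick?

Std2

Backward induction with Nexon moving first.
- Std1: Orbyt compares 10, -5, 0, 0, 9 and picks V; Nexon would get 9.
- Std2: Orbyt compares -1, 10, 5, -1, 8 and picks W; Nexon would get 10.
- Std3: Orbyt compares 10, 8, 0, -1, 2 and picks V; Nexon would get 5.
- Std4: Orbyt compares -2, 10, 5, -4, -1 and picks W; Nexon would get -3.
- Std5: Orbyt compares 3, 3, 4, 0, -1 and picks X; Nexon would get 3.
Nexon's induced payoffs are 9, 10, 5, -3, 3, so Nexon commits to Std2. Subgame-perfect outcome: (Std2, W) with payoffs (10, 10).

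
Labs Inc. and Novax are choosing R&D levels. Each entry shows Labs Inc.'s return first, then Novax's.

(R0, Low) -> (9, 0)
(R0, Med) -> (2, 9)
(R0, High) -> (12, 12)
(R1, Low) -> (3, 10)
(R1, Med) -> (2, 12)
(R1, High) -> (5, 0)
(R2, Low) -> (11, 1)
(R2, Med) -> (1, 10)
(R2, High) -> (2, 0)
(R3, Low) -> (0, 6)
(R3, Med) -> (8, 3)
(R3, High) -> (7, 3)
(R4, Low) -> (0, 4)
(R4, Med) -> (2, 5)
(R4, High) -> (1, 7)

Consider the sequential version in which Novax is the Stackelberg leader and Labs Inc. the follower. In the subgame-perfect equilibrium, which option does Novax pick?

High

Backward induction with Novax moving first.
- Low: BR = R2, leader payoff 1.
- Med: BR = R3, leader payoff 3.
- High: BR = R0, leader payoff 12.
Among 1, 3, 12, the best is 12 at High. Subgame-perfect outcome: (R0, High) with payoffs (12, 12).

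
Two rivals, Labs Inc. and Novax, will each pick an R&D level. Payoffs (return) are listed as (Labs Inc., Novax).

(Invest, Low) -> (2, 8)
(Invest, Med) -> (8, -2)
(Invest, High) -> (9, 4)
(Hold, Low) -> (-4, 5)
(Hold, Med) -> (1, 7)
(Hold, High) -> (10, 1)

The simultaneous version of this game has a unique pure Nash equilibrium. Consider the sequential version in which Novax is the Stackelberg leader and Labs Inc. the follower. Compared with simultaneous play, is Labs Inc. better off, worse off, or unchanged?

Work backward from Labs Inc.'s decision.
- Low: Labs Inc. compares 2, -4 and picks Invest; Novax would get 8.
- Med: Labs Inc. compares 8, 1 and picks Invest; Novax would get -2.
- High: Labs Inc. compares 9, 10 and picks Hold; Novax would get 1.
Maximizing over 8, -2, 1, Novax chooses Low. Subgame-perfect outcome: (Invest, Low) with payoffs (2, 8).
Now find the simultaneous Nash equilibrium.
Labs Inc.'s best replies: Low→Invest; Med→Invest; High→Hold.
Novax's best replies: Invest→Low; Hold→Med.
The unique mutual best reply is (Invest, Low), giving (2, 8).
Labs Inc. earns 2 sequentially versus 2 at the Nash outcome: unchanged.

unchanged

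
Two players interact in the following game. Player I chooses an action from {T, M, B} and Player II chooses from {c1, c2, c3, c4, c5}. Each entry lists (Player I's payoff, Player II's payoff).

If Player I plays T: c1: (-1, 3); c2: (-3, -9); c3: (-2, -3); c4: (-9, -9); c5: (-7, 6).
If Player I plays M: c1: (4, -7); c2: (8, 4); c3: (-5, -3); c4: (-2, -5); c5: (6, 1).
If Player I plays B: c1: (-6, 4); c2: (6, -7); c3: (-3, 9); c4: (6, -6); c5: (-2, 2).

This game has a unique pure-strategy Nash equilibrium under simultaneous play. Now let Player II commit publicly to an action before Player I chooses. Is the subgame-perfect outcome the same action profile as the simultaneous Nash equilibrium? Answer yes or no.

yes

Player I best-responds to each possible Player II move:
- c1: BR = M, leader payoff -7.
- c2: BR = M, leader payoff 4.
- c3: BR = T, leader payoff -3.
- c4: BR = B, leader payoff -6.
- c5: BR = M, leader payoff 1.
Among -7, 4, -3, -6, 1, the best is 4 at c2. Subgame-perfect outcome: (M, c2) with payoffs (8, 4).
For the simultaneous game, intersect best replies.
Player I's best replies: c1→M; c2→M; c3→T; c4→B; c5→M.
Player II's best replies: T→c5; M→c2; B→c3.
The unique mutual best reply is (M, c2), giving (8, 4).
Sequential outcome (M, c2) coincides with the Nash profile (M, c2).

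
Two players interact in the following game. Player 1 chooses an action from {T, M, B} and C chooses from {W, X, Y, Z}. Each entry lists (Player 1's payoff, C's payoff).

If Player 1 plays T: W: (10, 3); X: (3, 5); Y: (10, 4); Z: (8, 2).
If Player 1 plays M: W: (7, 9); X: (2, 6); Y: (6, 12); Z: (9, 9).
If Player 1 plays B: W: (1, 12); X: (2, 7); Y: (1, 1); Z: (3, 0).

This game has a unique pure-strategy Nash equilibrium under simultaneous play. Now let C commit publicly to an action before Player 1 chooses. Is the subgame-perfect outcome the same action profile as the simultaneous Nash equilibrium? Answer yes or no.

no

Player 1 best-responds to each possible C move:
- W → Player 1 plays T (best of 10, 7, 1); C gets 3.
- X → Player 1 plays T (best of 3, 2, 2); C gets 5.
- Y → Player 1 plays T (best of 10, 6, 1); C gets 4.
- Z → Player 1 plays M (best of 8, 9, 3); C gets 9.
Maximizing over 3, 5, 4, 9, C chooses Z. Subgame-perfect outcome: (M, Z) with payoffs (9, 9).
Now find the simultaneous Nash equilibrium.
Player 1's best replies: W→T; X→T; Y→T; Z→M.
C's best replies: T→X; M→Y; B→W.
The unique mutual best reply is (T, X), giving (3, 5).
Sequential outcome (M, Z) differs from the Nash profile (T, X).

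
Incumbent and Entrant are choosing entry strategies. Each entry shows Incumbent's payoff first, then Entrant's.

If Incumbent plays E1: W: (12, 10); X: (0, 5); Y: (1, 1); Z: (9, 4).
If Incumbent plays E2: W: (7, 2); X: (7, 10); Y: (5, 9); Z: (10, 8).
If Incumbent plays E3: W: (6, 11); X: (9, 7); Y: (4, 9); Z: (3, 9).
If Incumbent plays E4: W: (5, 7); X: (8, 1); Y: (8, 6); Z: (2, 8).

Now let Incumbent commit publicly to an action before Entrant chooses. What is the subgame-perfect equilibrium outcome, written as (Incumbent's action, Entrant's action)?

(E1, W)

Entrant best-responds to each possible Incumbent move:
- E1 → Entrant plays W (best of 10, 5, 1, 4); Incumbent gets 12.
- E2 → Entrant plays X (best of 2, 10, 9, 8); Incumbent gets 7.
- E3 → Entrant plays W (best of 11, 7, 9, 9); Incumbent gets 6.
- E4 → Entrant plays Z (best of 7, 1, 6, 8); Incumbent gets 2.
Incumbent's induced payoffs are 12, 7, 6, 2, so Incumbent commits to E1. Subgame-perfect outcome: (E1, W) with payoffs (12, 10).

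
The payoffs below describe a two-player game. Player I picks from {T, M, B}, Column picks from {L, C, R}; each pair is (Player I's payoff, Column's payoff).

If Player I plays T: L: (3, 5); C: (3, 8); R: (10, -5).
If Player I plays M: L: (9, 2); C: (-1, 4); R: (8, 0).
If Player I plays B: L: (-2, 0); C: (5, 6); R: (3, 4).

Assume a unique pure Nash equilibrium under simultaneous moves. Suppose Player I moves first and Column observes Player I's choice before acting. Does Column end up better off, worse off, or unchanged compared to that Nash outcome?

Work backward from Column's decision.
- T: Column compares 5, 8, -5 and picks C; Player I would get 3.
- M: Column compares 2, 4, 0 and picks C; Player I would get -1.
- B: Column compares 0, 6, 4 and picks C; Player I would get 5.
Among 3, -1, 5, the best is 5 at B. Subgame-perfect outcome: (B, C) with payoffs (5, 6).
Under simultaneous play:
Player I's best replies: L→M; C→B; R→T.
Column's best replies: T→C; M→C; B→C.
The unique mutual best reply is (B, C), giving (5, 6).
Column earns 6 sequentially versus 6 at the Nash outcome: unchanged.

unchanged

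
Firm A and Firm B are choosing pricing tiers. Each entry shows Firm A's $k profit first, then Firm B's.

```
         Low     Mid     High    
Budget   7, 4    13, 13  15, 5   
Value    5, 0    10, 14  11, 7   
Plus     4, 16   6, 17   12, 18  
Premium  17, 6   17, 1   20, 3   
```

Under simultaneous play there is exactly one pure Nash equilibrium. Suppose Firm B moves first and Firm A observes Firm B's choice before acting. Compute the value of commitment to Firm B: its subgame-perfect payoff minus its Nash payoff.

0

Backward induction with Firm B moving first.
- Low: BR = Premium, leader payoff 6.
- Mid: BR = Premium, leader payoff 1.
- High: BR = Premium, leader payoff 3.
Maximizing over 6, 1, 3, Firm B chooses Low. Subgame-perfect outcome: (Premium, Low) with payoffs (17, 6).
Under simultaneous play:
Firm A's best replies: Low→Premium; Mid→Premium; High→Premium.
Firm B's best replies: Budget→Mid; Value→Mid; Plus→High; Premium→Low.
Only (Premium, Low) has each player best-responding; Nash payoffs (17, 6).
Firm B's commitment gain: 6 − 6 = 0.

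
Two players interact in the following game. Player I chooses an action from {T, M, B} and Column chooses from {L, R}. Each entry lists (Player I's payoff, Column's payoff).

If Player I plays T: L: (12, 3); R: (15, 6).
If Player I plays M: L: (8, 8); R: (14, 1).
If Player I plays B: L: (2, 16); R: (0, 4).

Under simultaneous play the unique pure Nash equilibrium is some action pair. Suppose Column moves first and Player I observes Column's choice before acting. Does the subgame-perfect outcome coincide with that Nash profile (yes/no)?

Solve by backward induction (Column leads).
- L → Player I plays T (best of 12, 8, 2); Column gets 3.
- R → Player I plays T (best of 15, 14, 0); Column gets 6.
Maximizing over 3, 6, Column chooses R. Subgame-perfect outcome: (T, R) with payoffs (15, 6).
Now find the simultaneous Nash equilibrium.
Player I's best replies: L→T; R→T.
Column's best replies: T→R; M→L; B→L.
The unique mutual best reply is (T, R), giving (15, 6).
Sequential outcome (T, R) coincides with the Nash profile (T, R).

yes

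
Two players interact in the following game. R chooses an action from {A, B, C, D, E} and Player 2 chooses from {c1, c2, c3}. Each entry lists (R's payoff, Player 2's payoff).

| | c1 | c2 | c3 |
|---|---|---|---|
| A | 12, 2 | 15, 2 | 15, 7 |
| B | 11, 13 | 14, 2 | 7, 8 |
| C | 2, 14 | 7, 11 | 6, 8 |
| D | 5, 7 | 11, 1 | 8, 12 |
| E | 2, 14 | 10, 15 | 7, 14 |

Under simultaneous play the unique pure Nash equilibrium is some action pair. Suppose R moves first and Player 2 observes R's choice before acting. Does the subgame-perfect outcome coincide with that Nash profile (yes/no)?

Backward induction with R moving first.
- A: Player 2 compares 2, 2, 7 and picks c3; R would get 15.
- B: Player 2 compares 13, 2, 8 and picks c1; R would get 11.
- C: Player 2 compares 14, 11, 8 and picks c1; R would get 2.
- D: Player 2 compares 7, 1, 12 and picks c3; R would get 8.
- E: Player 2 compares 14, 15, 14 and picks c2; R would get 10.
R's induced payoffs are 15, 11, 2, 8, 10, so R commits to A. Subgame-perfect outcome: (A, c3) with payoffs (15, 7).
Under simultaneous play:
R's best replies: c1→A; c2→A; c3→A.
Player 2's best replies: A→c3; B→c1; C→c1; D→c3; E→c2.
Only (A, c3) has each player best-responding; Nash payoffs (15, 7).
Sequential outcome (A, c3) coincides with the Nash profile (A, c3).

yes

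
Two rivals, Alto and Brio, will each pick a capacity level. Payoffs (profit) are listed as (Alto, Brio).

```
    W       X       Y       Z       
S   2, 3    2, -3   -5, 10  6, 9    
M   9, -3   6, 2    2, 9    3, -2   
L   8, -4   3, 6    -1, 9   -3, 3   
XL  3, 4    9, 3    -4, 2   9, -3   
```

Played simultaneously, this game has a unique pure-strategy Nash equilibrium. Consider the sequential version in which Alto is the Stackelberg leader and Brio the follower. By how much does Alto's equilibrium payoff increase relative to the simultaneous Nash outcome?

1

Brio best-responds to each possible Alto move:
- S → Brio plays Y (best of 3, -3, 10, 9); Alto gets -5.
- M → Brio plays Y (best of -3, 2, 9, -2); Alto gets 2.
- L → Brio plays Y (best of -4, 6, 9, 3); Alto gets -1.
- XL → Brio plays W (best of 4, 3, 2, -3); Alto gets 3.
Maximizing over -5, 2, -1, 3, Alto chooses XL. Subgame-perfect outcome: (XL, W) with payoffs (3, 4).
For the simultaneous game, intersect best replies.
Alto's best replies: W→M; X→XL; Y→M; Z→XL.
Brio's best replies: S→Y; M→Y; L→Y; XL→W.
The unique mutual best reply is (M, Y), giving (2, 9).
Alto's commitment gain: 3 − 2 = 1.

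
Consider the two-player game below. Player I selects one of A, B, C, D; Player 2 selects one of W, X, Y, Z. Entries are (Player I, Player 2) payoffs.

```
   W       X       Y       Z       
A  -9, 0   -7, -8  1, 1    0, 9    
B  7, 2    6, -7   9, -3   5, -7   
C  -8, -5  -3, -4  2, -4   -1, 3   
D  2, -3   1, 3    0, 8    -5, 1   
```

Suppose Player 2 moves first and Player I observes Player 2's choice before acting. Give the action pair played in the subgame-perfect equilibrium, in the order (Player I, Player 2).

(B, W)

Solve by backward induction (Player 2 leads).
- W: Player I compares -9, 7, -8, 2 and picks B; Player 2 would get 2.
- X: Player I compares -7, 6, -3, 1 and picks B; Player 2 would get -7.
- Y: Player I compares 1, 9, 2, 0 and picks B; Player 2 would get -3.
- Z: Player I compares 0, 5, -1, -5 and picks B; Player 2 would get -7.
Player 2's induced payoffs are 2, -7, -3, -7, so Player 2 commits to W. Subgame-perfect outcome: (B, W) with payoffs (7, 2).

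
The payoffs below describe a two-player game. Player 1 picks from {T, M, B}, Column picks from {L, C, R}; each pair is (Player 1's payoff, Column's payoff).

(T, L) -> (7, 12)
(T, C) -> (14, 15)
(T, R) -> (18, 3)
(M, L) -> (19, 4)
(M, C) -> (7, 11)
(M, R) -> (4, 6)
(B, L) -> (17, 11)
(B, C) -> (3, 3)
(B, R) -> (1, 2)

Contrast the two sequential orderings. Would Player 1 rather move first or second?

first

If Player 1 leads: Column's best replies are T→C, M→C, B→L; Player 1's induced payoffs 14, 7, 17; outcome (B, L), payoffs (17, 11).
If Column leads: Player 1's best replies are L→M, C→T, R→T; Column's induced payoffs 4, 15, 3; outcome (T, C), payoffs (14, 15).
Player 1 gets 17 moving first and 14 moving second, so Player 1 prefers to move first.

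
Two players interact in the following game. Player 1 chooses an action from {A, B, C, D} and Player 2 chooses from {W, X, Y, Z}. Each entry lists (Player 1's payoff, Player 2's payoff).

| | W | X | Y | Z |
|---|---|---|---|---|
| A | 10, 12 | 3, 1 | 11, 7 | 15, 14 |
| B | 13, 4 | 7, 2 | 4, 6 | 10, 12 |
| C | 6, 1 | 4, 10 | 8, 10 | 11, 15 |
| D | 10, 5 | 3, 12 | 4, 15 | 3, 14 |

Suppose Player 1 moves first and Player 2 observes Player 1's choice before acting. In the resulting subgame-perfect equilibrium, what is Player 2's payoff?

14

Work backward from Player 2's decision.
- A: Player 2 compares 12, 1, 7, 14 and picks Z; Player 1 would get 15.
- B: Player 2 compares 4, 2, 6, 12 and picks Z; Player 1 would get 10.
- C: Player 2 compares 1, 10, 10, 15 and picks Z; Player 1 would get 11.
- D: Player 2 compares 5, 12, 15, 14 and picks Y; Player 1 would get 4.
Among 15, 10, 11, 4, the best is 15 at A. Subgame-perfect outcome: (A, Z) with payoffs (15, 14).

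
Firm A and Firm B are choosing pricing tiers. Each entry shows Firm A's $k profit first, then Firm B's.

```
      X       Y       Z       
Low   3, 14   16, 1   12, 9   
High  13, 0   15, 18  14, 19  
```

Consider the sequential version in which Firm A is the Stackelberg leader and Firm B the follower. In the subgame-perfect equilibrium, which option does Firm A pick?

Backward induction with Firm A moving first.
- Low: BR = X, leader payoff 3.
- High: BR = Z, leader payoff 14.
Firm A's induced payoffs are 3, 14, so Firm A commits to High. Subgame-perfect outcome: (High, Z) with payoffs (14, 19).

High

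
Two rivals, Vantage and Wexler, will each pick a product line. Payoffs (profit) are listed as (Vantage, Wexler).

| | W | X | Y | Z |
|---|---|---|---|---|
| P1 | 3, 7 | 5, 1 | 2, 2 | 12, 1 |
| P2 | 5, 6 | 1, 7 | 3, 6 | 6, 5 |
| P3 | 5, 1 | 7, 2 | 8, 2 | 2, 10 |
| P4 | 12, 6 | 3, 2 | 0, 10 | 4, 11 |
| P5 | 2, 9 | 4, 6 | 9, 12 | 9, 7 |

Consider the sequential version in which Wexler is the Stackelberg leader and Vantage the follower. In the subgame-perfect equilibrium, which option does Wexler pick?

Work backward from Vantage's decision.
- W: BR = P4, leader payoff 6.
- X: BR = P3, leader payoff 2.
- Y: BR = P5, leader payoff 12.
- Z: BR = P1, leader payoff 1.
Among 6, 2, 12, 1, the best is 12 at Y. Subgame-perfect outcome: (P5, Y) with payoffs (9, 12).

Y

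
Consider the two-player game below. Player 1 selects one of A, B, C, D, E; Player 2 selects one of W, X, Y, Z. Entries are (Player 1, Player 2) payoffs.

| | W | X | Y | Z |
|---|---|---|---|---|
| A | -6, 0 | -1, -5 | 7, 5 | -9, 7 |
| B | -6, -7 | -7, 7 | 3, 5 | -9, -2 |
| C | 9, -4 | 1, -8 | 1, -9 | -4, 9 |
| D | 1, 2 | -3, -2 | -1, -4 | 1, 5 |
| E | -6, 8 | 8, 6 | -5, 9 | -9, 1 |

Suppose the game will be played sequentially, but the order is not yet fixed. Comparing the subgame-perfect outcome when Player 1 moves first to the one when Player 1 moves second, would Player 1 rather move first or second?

If Player 1 leads: Player 2's best replies are A→Z, B→X, C→Z, D→Z, E→Y; Player 1's induced payoffs -9, -7, -4, 1, -5; outcome (D, Z), payoffs (1, 5).
If Player 2 leads: Player 1's best replies are W→C, X→E, Y→A, Z→D; Player 2's induced payoffs -4, 6, 5, 5; outcome (E, X), payoffs (8, 6).
Player 1 gets 1 moving first and 8 moving second, so Player 1 prefers to move second.

second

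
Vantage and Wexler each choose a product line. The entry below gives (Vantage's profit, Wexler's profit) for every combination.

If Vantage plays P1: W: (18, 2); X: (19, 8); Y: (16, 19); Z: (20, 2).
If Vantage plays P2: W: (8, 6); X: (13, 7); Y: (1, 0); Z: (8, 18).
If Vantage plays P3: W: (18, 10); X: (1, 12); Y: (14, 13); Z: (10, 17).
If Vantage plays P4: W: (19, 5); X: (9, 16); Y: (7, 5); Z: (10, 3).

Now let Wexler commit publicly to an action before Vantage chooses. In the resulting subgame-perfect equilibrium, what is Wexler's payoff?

Backward induction with Wexler moving first.
- W → Vantage plays P4 (best of 18, 8, 18, 19); Wexler gets 5.
- X → Vantage plays P1 (best of 19, 13, 1, 9); Wexler gets 8.
- Y → Vantage plays P1 (best of 16, 1, 14, 7); Wexler gets 19.
- Z → Vantage plays P1 (best of 20, 8, 10, 10); Wexler gets 2.
Maximizing over 5, 8, 19, 2, Wexler chooses Y. Subgame-perfect outcome: (P1, Y) with payoffs (16, 19).

19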